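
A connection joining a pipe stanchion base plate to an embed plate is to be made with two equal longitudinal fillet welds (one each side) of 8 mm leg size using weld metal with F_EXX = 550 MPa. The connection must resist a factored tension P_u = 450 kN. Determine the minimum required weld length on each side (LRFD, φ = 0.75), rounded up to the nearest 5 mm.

Throat t_e = 0.707 × 8 = 5.656 mm.
φr_n = 0.75 × 0.6 × 550 × 5.656 × 10⁻³ = 1.4 kN/mm.
L_req = P_u / φr_n = 450 / 1.4 = 321.5 mm total.
Per side: 321.5 / 2 = 160.7 mm.
Round up → use L = 165 mm on each side.

L = 165 mm on each side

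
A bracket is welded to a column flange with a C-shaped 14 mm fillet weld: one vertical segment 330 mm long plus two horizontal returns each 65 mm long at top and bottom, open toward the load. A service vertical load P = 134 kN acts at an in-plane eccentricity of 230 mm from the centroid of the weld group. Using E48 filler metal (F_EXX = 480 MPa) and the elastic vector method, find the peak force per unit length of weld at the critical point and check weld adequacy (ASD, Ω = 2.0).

Total weld length L_w = 460 mm. Treat welds as unit-width lines.
Centroid: x̄ = 2×65×32.5 / 460 = 9.185 mm from the vertical weld.
Polar moment about centroid: J = I_x + I_y = [330³/12 + 2×65×165²] + [330×9.185² + 2(65³/12 + 65×23.32²)] = 6678000 mm³.
Direct shear f_v = P/L_w = 134×10³ / 460 = 291.3 N/mm (vertical).
Torsion M = P·e = 134×10³ × 230 = 30820000 N·mm.
Critical point at (x, y) = (55.82, 165) from centroid. f_tx = M·y/J = 761.5 N/mm; f_ty = M·x/J = 257.6 N/mm.
Resultant f_max = √[f_tx² + (f_v + f_ty)²] = √[761.5² + (291.3 + 257.6)²] = 938.7 N/mm.
Capacity per unit length: r_n/Ω = (1/2.0) × 0.6 × 480 × (0.707 × 14) = 1425 N/mm.
938.7 ≤ 1425 → adequate.

f_max ≈ 939 N/mm; adequate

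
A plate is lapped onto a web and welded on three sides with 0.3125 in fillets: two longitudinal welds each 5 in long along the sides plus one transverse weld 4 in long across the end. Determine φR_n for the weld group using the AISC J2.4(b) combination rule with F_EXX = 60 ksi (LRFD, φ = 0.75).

φR_n ≈ 86.5 kip

t_e = 0.707 × 0.3125 = 0.2209 in.
R_nwl = 0.6 × 60 × 0.2209 × 10 = 79.54 kip (longitudinal, 2 welds).
R_nwt = 0.6 × 60 × 0.2209 × 4 = 31.81 kip (transverse, base value).
(i) R_nwl + R_nwt = 111.4 kip; (ii) 0.85 R_nwl + 1.5 R_nwt = 115.3 kip.
R_n = max = 115.3 kip [governs: (ii)]; φR_n = 86.5 kip.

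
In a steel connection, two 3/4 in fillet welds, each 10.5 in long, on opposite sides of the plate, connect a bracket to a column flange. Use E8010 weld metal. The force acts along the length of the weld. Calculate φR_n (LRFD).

E80XX → F_EXX = 80 ksi.
Effective throat t_e = 0.707 × 0.75 = 0.5302 in.
Total length L = 21 in; A_we = 0.5302 × 21 = 11.14 in².
F_nw = 0.6 F_EXX = 0.6 × 80 = 48 ksi.
φR_n = 0.75 × 48 × 11.14 = 400.9 kips.

φR_n ≈ 401 kips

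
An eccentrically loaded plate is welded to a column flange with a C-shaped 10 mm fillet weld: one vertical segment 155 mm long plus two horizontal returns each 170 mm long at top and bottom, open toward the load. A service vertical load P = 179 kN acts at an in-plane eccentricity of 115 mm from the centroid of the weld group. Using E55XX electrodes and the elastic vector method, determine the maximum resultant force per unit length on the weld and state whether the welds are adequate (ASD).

f_max ≈ 1030 N/mm; adequate

E55XX → F_EXX = 550 MPa.
Total weld length L_w = 495 mm. Treat welds as unit-width lines.
Centroid: x̄ = 2×170×85 / 495 = 58.38 mm from the vertical weld.
Polar moment about centroid: J = I_x + I_y = [155³/12 + 2×170×77.5²] + [155×58.38² + 2(170³/12 + 170×26.62²)] = 3940000 mm³.
Direct shear f_v = P/L_w = 179×10³ / 495 = 361.6 N/mm (vertical).
Torsion M = P·e = 179×10³ × 115 = 20585000 N·mm.
Critical point at (x, y) = (111.6, 77.5) from centroid. f_tx = M·y/J = 404.9 N/mm; f_ty = M·x/J = 583.1 N/mm.
Resultant f_max = √[f_tx² + (f_v + f_ty)²] = √[404.9² + (361.6 + 583.1)²] = 1028 N/mm.
Capacity per unit length: r_n/Ω = (1/2.0) × 0.6 × 550 × (0.707 × 10) = 1167 N/mm.
1028 ≤ 1167 → adequate.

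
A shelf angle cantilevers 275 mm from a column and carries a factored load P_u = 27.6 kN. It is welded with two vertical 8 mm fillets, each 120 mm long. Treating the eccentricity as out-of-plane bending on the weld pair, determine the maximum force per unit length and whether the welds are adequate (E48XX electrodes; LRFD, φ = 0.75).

f_max ≈ 1590 N/mm; NOT adequate

E48XX → F_EXX = 480 MPa.
L_w = 2 × 120 = 240 mm; section modulus (unit throat) S = 2 × L²/6 = 4800 mm².
Direct shear f_v = P/L_w = 27.6×10³/240 = 115 N/mm.
Moment M = P × e = 27.6×10³ × 275 = 7590000 N·mm; bending f_b = M/S = 1581 N/mm.
f_max = √(f_v² + f_b²) = √(115² + 1581²) = 1585 N/mm.
φr_n = 0.75 × 0.6 × 480 × (0.707 × 8) = 1222 N/mm → NOT adequate.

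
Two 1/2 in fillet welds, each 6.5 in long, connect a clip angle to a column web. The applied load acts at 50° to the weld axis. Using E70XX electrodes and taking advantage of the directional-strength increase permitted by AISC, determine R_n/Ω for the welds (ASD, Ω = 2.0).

E70XX → F_EXX = 70 ksi.
t_e = 0.707 × 0.5 = 0.3535 in; A_we = 0.3535 × 13 = 4.595 in².
Directional factor: 1.0 + 0.5 sin^1.5(50°) = 1.335.
F_nw = 0.6 × 70 × 1.335 = 56.08 ksi.
R_n/Ω = (56.08 × 4.595) / 2.0 = 128.9 kip.

R_n/Ω ≈ 129 kip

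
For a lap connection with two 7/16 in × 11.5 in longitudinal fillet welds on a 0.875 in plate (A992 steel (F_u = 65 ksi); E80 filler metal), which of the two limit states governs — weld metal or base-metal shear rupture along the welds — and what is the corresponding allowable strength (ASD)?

E80XX → F_EXX = 80 ksi.
t_e = 0.707 × 0.4375 = 0.3093 in; L = 23 in.
Weld metal: R_n/Ω = (1/2.0) × 0.6 × 80 × 0.3093 × 23 = 170.7 kip.
Base metal (shear rupture): R_n/Ω = (1/2.0) × 0.6 × 65 × 0.875 × 23 = 392.4 kip.
Governing: weld metal.

R_n/Ω ≈ 171 kip (weld metal governs)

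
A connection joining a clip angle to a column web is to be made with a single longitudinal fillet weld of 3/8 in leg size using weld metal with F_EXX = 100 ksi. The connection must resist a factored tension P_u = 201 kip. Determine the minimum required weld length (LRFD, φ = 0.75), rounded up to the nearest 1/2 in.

L = 17 in

Throat t_e = 0.707 × 0.375 = 0.2651 in.
φr_n = 0.75 × 0.6 × 100 × 0.2651 = 11.93 kip/in.
L_req = P_u / φr_n = 201 / 11.93 = 16.85 in total.
Round up → use L = 17 in.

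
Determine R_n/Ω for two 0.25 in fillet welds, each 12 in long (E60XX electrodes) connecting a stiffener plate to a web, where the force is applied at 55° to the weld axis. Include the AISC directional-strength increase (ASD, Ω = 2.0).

E60XX → F_EXX = 60 ksi.
t_e = 0.707 × 0.25 = 0.1767 in; A_we = 0.1767 × 24 = 4.242 in².
Directional factor: 1.0 + 0.5 sin^1.5(55°) = 1.371.
F_nw = 0.6 × 60 × 1.371 = 49.35 ksi.
R_n/Ω = (49.35 × 4.242) / 2.0 = 104.7 kips.

R_n/Ω ≈ 105 kips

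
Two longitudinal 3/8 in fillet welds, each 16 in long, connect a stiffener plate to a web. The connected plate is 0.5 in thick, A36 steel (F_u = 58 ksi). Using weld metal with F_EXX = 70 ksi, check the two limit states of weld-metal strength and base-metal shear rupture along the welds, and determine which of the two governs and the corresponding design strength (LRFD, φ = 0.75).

φR_n ≈ 267 kips (weld metal governs)

t_e = 0.707 × 0.375 = 0.2651 in; L = 32 in.
Weld metal: φR_n = 0.75 × 0.6 × 70 × 0.2651 × 32 = 267.2 kips.
Base metal (shear rupture): φR_n = 0.75 × 0.6 × 58 × 0.5 × 32 = 417.6 kips.
Governing: weld metal.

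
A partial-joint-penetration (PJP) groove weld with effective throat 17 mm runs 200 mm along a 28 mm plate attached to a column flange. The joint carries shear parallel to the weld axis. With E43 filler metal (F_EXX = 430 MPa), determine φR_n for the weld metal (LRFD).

Effective throat (given) t_e = 17 mm.
A_we = 17 × 200 = 3400 mm².
F_nw = 0.6 F_EXX = 258 MPa.
φR_n = 0.75 × 258 × 3400 × 10⁻³ = 657.9 kN.

φR_n ≈ 658 kN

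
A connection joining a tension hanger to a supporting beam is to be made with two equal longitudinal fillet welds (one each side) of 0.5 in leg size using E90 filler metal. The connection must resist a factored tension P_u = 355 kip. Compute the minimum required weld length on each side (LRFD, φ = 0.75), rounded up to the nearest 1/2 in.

L = 12.5 in on each side

E90XX → F_EXX = 90 ksi.
Throat t_e = 0.707 × 0.5 = 0.3535 in.
φr_n = 0.75 × 0.6 × 90 × 0.3535 = 14.32 kip/in.
L_req = P_u / φr_n = 355 / 14.32 = 24.8 in total.
Per side: 24.8 / 2 = 12.4 in.
Round up → use L = 12.5 in on each side.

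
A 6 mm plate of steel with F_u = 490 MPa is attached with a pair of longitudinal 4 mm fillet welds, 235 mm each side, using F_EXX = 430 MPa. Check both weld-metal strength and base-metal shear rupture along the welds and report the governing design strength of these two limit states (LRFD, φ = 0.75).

φR_n ≈ 257 kN (weld metal governs)

t_e = 0.707 × 4 = 2.828 mm; L = 470 mm.
Weld metal: φR_n = 0.75 × 0.6 × 430 × 2.828 × 470 × 10⁻³ = 257.2 kN.
Base metal (shear rupture): φR_n = 0.75 × 0.6 × 490 × 6 × 470 × 10⁻³ = 621.8 kN.
Governing: weld metal.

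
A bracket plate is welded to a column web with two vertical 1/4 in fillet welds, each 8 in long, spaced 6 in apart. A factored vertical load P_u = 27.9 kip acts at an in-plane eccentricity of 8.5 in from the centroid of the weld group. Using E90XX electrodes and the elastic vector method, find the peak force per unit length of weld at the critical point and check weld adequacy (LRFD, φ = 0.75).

E90XX → F_EXX = 90 ksi.
Total weld length L_w = 16 in. Treat welds as unit-width lines.
Polar moment about centroid: J = 2[d³/12 + d(b/2)²] = 2[8³/12 + 8×3²] = 229.3 in³.
Direct shear f_v = P/L_w = 27.9 / 16 = 1.744 kip/in (vertical).
Torsion M = P·e = 27.9 × 8.5 = 237.15 kip·in.
Critical point at (x, y) = (3, 4) from centroid. f_tx = M·y/J = 4.136 kip/in; f_ty = M·x/J = 3.102 kip/in.
Resultant f_max = √[f_tx² + (f_v + f_ty)²] = √[4.136² + (1.744 + 3.102)²] = 6.371 kip/in.
Capacity per unit length: φr_n = 0.75 × 0.6 × 90 × (0.707 × 0.25) = 7.158 kip/in.
6.371 ≤ 7.158 → adequate.

f_max ≈ 6.37 kip/in; adequate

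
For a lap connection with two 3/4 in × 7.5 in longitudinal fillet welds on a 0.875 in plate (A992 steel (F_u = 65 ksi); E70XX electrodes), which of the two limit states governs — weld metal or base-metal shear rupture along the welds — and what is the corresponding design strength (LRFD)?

φR_n ≈ 251 kips (weld metal governs)

E70XX → F_EXX = 70 ksi.
t_e = 0.707 × 0.75 = 0.5302 in; L = 15 in.
Weld metal: φR_n = 0.75 × 0.6 × 70 × 0.5302 × 15 = 250.5 kips.
Base metal (shear rupture): φR_n = 0.75 × 0.6 × 65 × 0.875 × 15 = 383.9 kips.
Governing: weld metal.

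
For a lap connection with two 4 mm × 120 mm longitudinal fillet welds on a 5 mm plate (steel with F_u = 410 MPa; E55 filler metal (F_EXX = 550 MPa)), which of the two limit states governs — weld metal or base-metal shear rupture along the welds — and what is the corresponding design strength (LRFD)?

t_e = 0.707 × 4 = 2.828 mm; L = 240 mm.
Weld metal: φR_n = 0.75 × 0.6 × 550 × 2.828 × 240 × 10⁻³ = 168 kN.
Base metal (shear rupture): φR_n = 0.75 × 0.6 × 410 × 5 × 240 × 10⁻³ = 221.4 kN.
Governing: weld metal.

φR_n ≈ 168 kN (weld metal governs)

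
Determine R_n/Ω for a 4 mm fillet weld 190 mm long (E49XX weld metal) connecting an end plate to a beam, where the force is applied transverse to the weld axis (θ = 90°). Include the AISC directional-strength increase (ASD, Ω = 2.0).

E49XX → F_EXX = 490 MPa.
t_e = 0.707 × 4 = 2.828 mm; A_we = 2.828 × 190 = 537.3 mm².
Directional factor: 1.0 + 0.5 sin^1.5(90°) = 1.5.
F_nw = 0.6 × 490 × 1.5 = 441 MPa.
R_n/Ω = (441 × 537.3) / 2.0 × 10⁻³ = 118.5 kN.

R_n/Ω ≈ 118 kN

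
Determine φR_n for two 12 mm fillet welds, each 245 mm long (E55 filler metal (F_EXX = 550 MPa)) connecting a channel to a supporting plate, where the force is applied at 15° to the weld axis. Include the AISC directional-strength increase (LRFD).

t_e = 0.707 × 12 = 8.484 mm; A_we = 8.484 × 490 = 4157 mm².
Directional factor: 1.0 + 0.5 sin^1.5(15°) = 1.066.
F_nw = 0.6 × 550 × 1.066 = 351.7 MPa.
φR_n = 0.75 × 351.7 × 4157 × 10⁻³ = 1097 kN.

φR_n ≈ 1100 kN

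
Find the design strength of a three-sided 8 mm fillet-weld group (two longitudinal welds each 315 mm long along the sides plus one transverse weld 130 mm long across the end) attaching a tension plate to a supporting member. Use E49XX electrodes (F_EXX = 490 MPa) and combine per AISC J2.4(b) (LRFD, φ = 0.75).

φR_n ≈ 948 kN

t_e = 0.707 × 8 = 5.656 mm.
R_nwl = 0.6 × 490 × 5.656 × 630 × 10⁻³ = 1048 kN (longitudinal, 2 welds).
R_nwt = 0.6 × 490 × 5.656 × 130 × 10⁻³ = 216.2 kN (transverse, base value).
(i) R_nwl + R_nwt = 1264 kN; (ii) 0.85 R_nwl + 1.5 R_nwt = 1215 kN.
R_n = max = 1264 kN [governs: (i)]; φR_n = 947.8 kN.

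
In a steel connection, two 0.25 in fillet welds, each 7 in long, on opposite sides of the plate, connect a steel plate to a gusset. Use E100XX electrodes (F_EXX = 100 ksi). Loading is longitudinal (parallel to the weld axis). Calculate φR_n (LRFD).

φR_n ≈ 111 kip

Effective throat t_e = 0.707 × 0.25 = 0.1767 in.
Total length L = 14 in; A_we = 0.1767 × 14 = 2.474 in².
F_nw = 0.6 F_EXX = 0.6 × 100 = 60 ksi.
φR_n = 0.75 × 60 × 2.474 = 111.4 kip.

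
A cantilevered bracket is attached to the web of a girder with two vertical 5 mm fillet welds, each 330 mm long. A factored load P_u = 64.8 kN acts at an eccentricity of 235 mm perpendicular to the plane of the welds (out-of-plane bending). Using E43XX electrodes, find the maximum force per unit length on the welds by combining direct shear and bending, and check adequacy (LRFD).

E43XX → F_EXX = 430 MPa.
L_w = 2 × 330 = 660 mm; section modulus (unit throat) S = 2 × L²/6 = 36300 mm².
Direct shear f_v = P/L_w = 64.8×10³/660 = 98.18 N/mm.
Moment M = P × e = 64.8×10³ × 235 = 15228000 N·mm; bending f_b = M/S = 419.5 N/mm.
f_max = √(f_v² + f_b²) = √(98.18² + 419.5²) = 430.8 N/mm.
φr_n = 0.75 × 0.6 × 430 × (0.707 × 5) = 684 N/mm → adequate.

f_max ≈ 431 N/mm; adequate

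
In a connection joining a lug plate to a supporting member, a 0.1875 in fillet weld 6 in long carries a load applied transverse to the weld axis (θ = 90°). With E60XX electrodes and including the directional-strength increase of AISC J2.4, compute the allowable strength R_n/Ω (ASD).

R_n/Ω ≈ 21.5 kips

E60XX → F_EXX = 60 ksi.
t_e = 0.707 × 0.1875 = 0.1326 in; A_we = 0.1326 × 6 = 0.7954 in².
Directional factor: 1.0 + 0.5 sin^1.5(90°) = 1.5.
F_nw = 0.6 × 60 × 1.5 = 54 ksi.
R_n/Ω = (54 × 0.7954) / 2.0 = 21.48 kips.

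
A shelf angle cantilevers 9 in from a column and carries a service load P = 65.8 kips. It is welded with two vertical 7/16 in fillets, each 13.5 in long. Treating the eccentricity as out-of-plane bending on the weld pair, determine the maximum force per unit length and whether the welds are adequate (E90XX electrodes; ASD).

f_max ≈ 10 kip/in; NOT adequate

E90XX → F_EXX = 90 ksi.
L_w = 2 × 13.5 = 27 in; section modulus (unit throat) S = 2 × L²/6 = 60.75 in².
Direct shear f_v = P/L_w = 65.8/27 = 2.437 kip/in.
Moment M = P × e = 65.8 × 9 = 592.2 kip·in; bending f_b = M/S = 9.748 kip/in.
f_max = √(f_v² + f_b²) = √(2.437² + 9.748²) = 10.05 kip/in.
r_n/Ω = (1/2.0) × 0.6 × 90 × (0.707 × 0.4375) = 8.351 kip/in → NOT adequate.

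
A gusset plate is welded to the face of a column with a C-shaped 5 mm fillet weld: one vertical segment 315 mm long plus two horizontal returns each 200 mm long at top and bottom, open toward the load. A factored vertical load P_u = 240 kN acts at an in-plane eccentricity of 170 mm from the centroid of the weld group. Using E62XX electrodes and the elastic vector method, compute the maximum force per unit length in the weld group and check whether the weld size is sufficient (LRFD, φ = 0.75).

f_max ≈ 822 N/mm; adequate

E62XX → F_EXX = 620 MPa.
Total weld length L_w = 715 mm. Treat welds as unit-width lines.
Centroid: x̄ = 2×200×100 / 715 = 55.94 mm from the vertical weld.
Polar moment about centroid: J = I_x + I_y = [315³/12 + 2×200×157.5²] + [315×55.94² + 2(200³/12 + 200×44.06²)] = 15620000 mm³.
Direct shear f_v = P/L_w = 240×10³ / 715 = 335.7 N/mm (vertical).
Torsion M = P·e = 240×10³ × 170 = 40800000 N·mm.
Critical point at (x, y) = (144.1, 157.5) from centroid. f_tx = M·y/J = 411.3 N/mm; f_ty = M·x/J = 376.2 N/mm.
Resultant f_max = √[f_tx² + (f_v + f_ty)²] = √[411.3² + (335.7 + 376.2)²] = 822.2 N/mm.
Capacity per unit length: φr_n = 0.75 × 0.6 × 620 × (0.707 × 5) = 986.3 N/mm.
822.2 ≤ 986.3 → adequate.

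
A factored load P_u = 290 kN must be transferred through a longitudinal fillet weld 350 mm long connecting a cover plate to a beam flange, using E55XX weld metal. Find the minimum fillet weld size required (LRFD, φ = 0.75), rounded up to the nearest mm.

w = 5 mm

E55XX → F_EXX = 550 MPa.
Total weld length L = 350 mm.
Required throat t_e = P_u / (φ × 0.6 F_EXX × L) = 290 / (0.75 × 0.6 × 550 × 350 × 10⁻³) = 3.348 mm.
Required leg w = t_e / 0.707 = 4.735 mm → use 5 mm.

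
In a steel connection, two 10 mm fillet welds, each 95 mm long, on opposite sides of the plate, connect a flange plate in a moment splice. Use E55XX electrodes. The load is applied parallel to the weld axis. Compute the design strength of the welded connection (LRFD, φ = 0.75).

φR_n ≈ 332 kN

E55XX → F_EXX = 550 MPa.
Effective throat t_e = 0.707 × 10 = 7.07 mm.
Total length L = 190 mm; A_we = 7.07 × 190 = 1343 mm².
F_nw = 0.6 F_EXX = 0.6 × 550 = 330 MPa.
φR_n = 0.75 × 330 × 1343 × 10⁻³ = 332.5 kN.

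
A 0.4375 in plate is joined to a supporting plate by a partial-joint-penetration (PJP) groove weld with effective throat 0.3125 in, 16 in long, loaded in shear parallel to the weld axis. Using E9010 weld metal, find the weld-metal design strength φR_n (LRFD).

E90XX → F_EXX = 90 ksi.
Effective throat (given) t_e = 0.3125 in.
A_we = 0.3125 × 16 = 5 in².
F_nw = 0.6 F_EXX = 54 ksi.
φR_n = 0.75 × 54 × 5 = 202.5 kip.

φR_n ≈ 202 kip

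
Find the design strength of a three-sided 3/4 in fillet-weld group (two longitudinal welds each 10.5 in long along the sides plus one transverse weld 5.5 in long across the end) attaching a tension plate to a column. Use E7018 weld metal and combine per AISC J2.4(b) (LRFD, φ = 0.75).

φR_n ≈ 443 kips

E70XX → F_EXX = 70 ksi.
t_e = 0.707 × 0.75 = 0.5302 in.
R_nwl = 0.6 × 70 × 0.5302 × 21 = 467.7 kips (longitudinal, 2 welds).
R_nwt = 0.6 × 70 × 0.5302 × 5.5 = 122.5 kips (transverse, base value).
(i) R_nwl + R_nwt = 590.2 kips; (ii) 0.85 R_nwl + 1.5 R_nwt = 581.3 kips.
R_n = max = 590.2 kips [governs: (i)]; φR_n = 442.6 kips.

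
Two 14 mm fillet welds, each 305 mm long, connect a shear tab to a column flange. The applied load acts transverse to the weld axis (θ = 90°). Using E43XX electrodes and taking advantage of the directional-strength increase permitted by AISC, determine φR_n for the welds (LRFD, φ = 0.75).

φR_n ≈ 1750 kN

E43XX → F_EXX = 430 MPa.
t_e = 0.707 × 14 = 9.898 mm; A_we = 9.898 × 610 = 6038 mm².
Directional factor: 1.0 + 0.5 sin^1.5(90°) = 1.5.
F_nw = 0.6 × 430 × 1.5 = 387 MPa.
φR_n = 0.75 × 387 × 6038 × 10⁻³ = 1752 kN.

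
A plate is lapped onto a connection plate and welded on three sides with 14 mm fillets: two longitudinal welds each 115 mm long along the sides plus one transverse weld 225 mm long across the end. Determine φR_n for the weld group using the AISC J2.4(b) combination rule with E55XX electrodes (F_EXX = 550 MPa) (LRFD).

t_e = 0.707 × 14 = 9.898 mm.
R_nwl = 0.6 × 550 × 9.898 × 230 × 10⁻³ = 751.3 kN (longitudinal, 2 welds).
R_nwt = 0.6 × 550 × 9.898 × 225 × 10⁻³ = 734.9 kN (transverse, base value).
(i) R_nwl + R_nwt = 1486 kN; (ii) 0.85 R_nwl + 1.5 R_nwt = 1741 kN.
R_n = max = 1741 kN [governs: (ii)]; φR_n = 1306 kN.

φR_n ≈ 1310 kN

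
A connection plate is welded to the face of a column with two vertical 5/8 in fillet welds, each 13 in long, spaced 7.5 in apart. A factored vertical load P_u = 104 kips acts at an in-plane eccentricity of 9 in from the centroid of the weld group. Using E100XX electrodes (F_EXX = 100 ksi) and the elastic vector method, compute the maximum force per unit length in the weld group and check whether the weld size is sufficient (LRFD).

Total weld length L_w = 26 in. Treat welds as unit-width lines.
Polar moment about centroid: J = 2[d³/12 + d(b/2)²] = 2[13³/12 + 13×3.75²] = 731.8 in³.
Direct shear f_v = P/L_w = 104 / 26 = 4 kip/in (vertical).
Torsion M = P·e = 104 × 9 = 936 kip·in.
Critical point at (x, y) = (3.75, 6.5) from centroid. f_tx = M·y/J = 8.314 kip/in; f_ty = M·x/J = 4.796 kip/in.
Resultant f_max = √[f_tx² + (f_v + f_ty)²] = √[8.314² + (4 + 4.796)²] = 12.1 kip/in.
Capacity per unit length: φr_n = 0.75 × 0.6 × 100 × (0.707 × 0.625) = 19.88 kip/in.
12.1 ≤ 19.88 → adequate.

f_max ≈ 12.1 kip/in; adequate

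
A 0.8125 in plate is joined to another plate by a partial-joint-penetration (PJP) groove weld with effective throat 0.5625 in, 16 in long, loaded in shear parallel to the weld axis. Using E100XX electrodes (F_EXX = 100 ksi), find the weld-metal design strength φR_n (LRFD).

Effective throat (given) t_e = 0.5625 in.
A_we = 0.5625 × 16 = 9 in².
F_nw = 0.6 F_EXX = 60 ksi.
φR_n = 0.75 × 60 × 9 = 405 kips.

φR_n ≈ 405 kips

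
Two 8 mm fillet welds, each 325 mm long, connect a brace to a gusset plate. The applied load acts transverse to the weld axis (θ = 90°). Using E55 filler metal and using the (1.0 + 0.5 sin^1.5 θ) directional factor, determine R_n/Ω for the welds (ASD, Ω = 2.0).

E55XX → F_EXX = 550 MPa.
t_e = 0.707 × 8 = 5.656 mm; A_we = 5.656 × 650 = 3676 mm².
Directional factor: 1.0 + 0.5 sin^1.5(90°) = 1.5.
F_nw = 0.6 × 550 × 1.5 = 495 MPa.
R_n/Ω = (495 × 3676) / 2.0 × 10⁻³ = 909.9 kN.

R_n/Ω ≈ 910 kN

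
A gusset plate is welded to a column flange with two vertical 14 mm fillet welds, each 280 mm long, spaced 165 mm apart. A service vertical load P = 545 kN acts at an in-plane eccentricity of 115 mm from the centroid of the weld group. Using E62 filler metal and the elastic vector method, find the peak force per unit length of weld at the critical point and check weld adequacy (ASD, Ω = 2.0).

E62XX → F_EXX = 620 MPa.
Total weld length L_w = 560 mm. Treat welds as unit-width lines.
Polar moment about centroid: J = 2[d³/12 + d(b/2)²] = 2[280³/12 + 280×82.5²] = 7470000 mm³.
Direct shear f_v = P/L_w = 545×10³ / 560 = 973.2 N/mm (vertical).
Torsion M = P·e = 545×10³ × 115 = 62675000 N·mm.
Critical point at (x, y) = (82.5, 140) from centroid. f_tx = M·y/J = 1175 N/mm; f_ty = M·x/J = 692.2 N/mm.
Resultant f_max = √[f_tx² + (f_v + f_ty)²] = √[1175² + (973.2 + 692.2)²] = 2038 N/mm.
Capacity per unit length: r_n/Ω = (1/2.0) × 0.6 × 620 × (0.707 × 14) = 1841 N/mm.
2038 > 1841 → NOT adequate.

f_max ≈ 2040 N/mm; NOT adequate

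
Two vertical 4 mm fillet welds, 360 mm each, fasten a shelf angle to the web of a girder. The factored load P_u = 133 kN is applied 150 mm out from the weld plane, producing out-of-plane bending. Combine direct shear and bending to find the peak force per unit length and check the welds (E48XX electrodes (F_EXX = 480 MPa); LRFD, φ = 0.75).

L_w = 2 × 360 = 720 mm; section modulus (unit throat) S = 2 × L²/6 = 43200 mm².
Direct shear f_v = P/L_w = 133×10³/720 = 184.7 N/mm.
Moment M = P × e = 133×10³ × 150 = 19950000 N·mm; bending f_b = M/S = 461.8 N/mm.
f_max = √(f_v² + f_b²) = √(184.7² + 461.8²) = 497.4 N/mm.
φr_n = 0.75 × 0.6 × 480 × (0.707 × 4) = 610.8 N/mm → adequate.

f_max ≈ 497 N/mm; adequate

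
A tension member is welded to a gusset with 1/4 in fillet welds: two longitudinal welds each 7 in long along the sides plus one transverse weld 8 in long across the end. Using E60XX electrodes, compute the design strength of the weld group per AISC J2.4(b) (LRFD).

E60XX → F_EXX = 60 ksi.
t_e = 0.707 × 0.25 = 0.1767 in.
R_nwl = 0.6 × 60 × 0.1767 × 14 = 89.08 kip (longitudinal, 2 welds).
R_nwt = 0.6 × 60 × 0.1767 × 8 = 50.9 kip (transverse, base value).
(i) R_nwl + R_nwt = 140 kip; (ii) 0.85 R_nwl + 1.5 R_nwt = 152.1 kip.
R_n = max = 152.1 kip [governs: (ii)]; φR_n = 114.1 kip.

φR_n ≈ 114 kip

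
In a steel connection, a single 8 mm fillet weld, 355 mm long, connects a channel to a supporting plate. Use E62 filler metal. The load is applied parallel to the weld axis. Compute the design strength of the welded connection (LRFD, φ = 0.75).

E62XX → F_EXX = 620 MPa.
Effective throat t_e = 0.707 × 8 = 5.656 mm.
Total length L = 355 mm; A_we = 5.656 × 355 = 2008 mm².
F_nw = 0.6 F_EXX = 0.6 × 620 = 372 MPa.
φR_n = 0.75 × 372 × 2008 × 10⁻³ = 560.2 kN.

φR_n ≈ 560 kN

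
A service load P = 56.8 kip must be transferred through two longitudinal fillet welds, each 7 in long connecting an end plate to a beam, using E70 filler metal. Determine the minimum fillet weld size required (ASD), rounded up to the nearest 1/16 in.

E70XX → F_EXX = 70 ksi.
Total weld length L = 14 in.
Required throat t_e = P × Ω / (0.6 F_EXX × L) = 56.8 × 2.0 / (0.6 × 70 × 14) = 0.1932 in.
Required leg w = t_e / 0.707 = 0.2733 in → use 5/16 in.

w = 5/16 in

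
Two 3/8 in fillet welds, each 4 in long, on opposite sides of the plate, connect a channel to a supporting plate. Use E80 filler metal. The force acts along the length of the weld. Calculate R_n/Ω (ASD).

E80XX → F_EXX = 80 ksi.
Effective throat t_e = 0.707 × 0.375 = 0.2651 in.
Total length L = 8 in; A_we = 0.2651 × 8 = 2.121 in².
F_nw = 0.6 F_EXX = 0.6 × 80 = 48 ksi.
R_n = 48 × 2.121 = 101.8 kips; R_n/Ω = 101.8/2.0 = 50.9 kips.

R_n/Ω ≈ 50.9 kips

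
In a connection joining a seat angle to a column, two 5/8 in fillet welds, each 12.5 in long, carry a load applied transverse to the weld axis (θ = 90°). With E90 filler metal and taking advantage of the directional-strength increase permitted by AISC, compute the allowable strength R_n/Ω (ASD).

R_n/Ω ≈ 447 kip

E90XX → F_EXX = 90 ksi.
t_e = 0.707 × 0.625 = 0.4419 in; A_we = 0.4419 × 25 = 11.05 in².
Directional factor: 1.0 + 0.5 sin^1.5(90°) = 1.5.
F_nw = 0.6 × 90 × 1.5 = 81 ksi.
R_n/Ω = (81 × 11.05) / 2.0 = 447.4 kip.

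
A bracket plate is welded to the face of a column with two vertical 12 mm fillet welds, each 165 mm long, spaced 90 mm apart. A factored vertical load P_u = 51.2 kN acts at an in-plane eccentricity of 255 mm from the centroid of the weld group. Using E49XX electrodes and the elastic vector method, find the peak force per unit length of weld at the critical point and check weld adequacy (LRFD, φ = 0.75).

E49XX → F_EXX = 490 MPa.
Total weld length L_w = 330 mm. Treat welds as unit-width lines.
Polar moment about centroid: J = 2[d³/12 + d(b/2)²] = 2[165³/12 + 165×45²] = 1417000 mm³.
Direct shear f_v = P/L_w = 51.2×10³ / 330 = 155.2 N/mm (vertical).
Torsion M = P·e = 51.2×10³ × 255 = 13056000 N·mm.
Critical point at (x, y) = (45, 82.5) from centroid. f_tx = M·y/J = 760.2 N/mm; f_ty = M·x/J = 414.6 N/mm.
Resultant f_max = √[f_tx² + (f_v + f_ty)²] = √[760.2² + (155.2 + 414.6)²] = 950 N/mm.
Capacity per unit length: φr_n = 0.75 × 0.6 × 490 × (0.707 × 12) = 1871 N/mm.
950 ≤ 1871 → adequate.

f_max ≈ 950 N/mm; adequate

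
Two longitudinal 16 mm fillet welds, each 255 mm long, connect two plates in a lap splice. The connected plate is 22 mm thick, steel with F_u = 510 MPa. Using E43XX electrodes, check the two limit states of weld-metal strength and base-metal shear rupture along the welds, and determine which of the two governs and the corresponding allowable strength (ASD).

R_n/Ω ≈ 744 kN (weld metal governs)

E43XX → F_EXX = 430 MPa.
t_e = 0.707 × 16 = 11.31 mm; L = 510 mm.
Weld metal: R_n/Ω = (1/2.0) × 0.6 × 430 × 11.31 × 510 × 10⁻³ = 744.2 kN.
Base metal (shear rupture): R_n/Ω = (1/2.0) × 0.6 × 510 × 22 × 510 × 10⁻³ = 1717 kN.
Governing: weld metal.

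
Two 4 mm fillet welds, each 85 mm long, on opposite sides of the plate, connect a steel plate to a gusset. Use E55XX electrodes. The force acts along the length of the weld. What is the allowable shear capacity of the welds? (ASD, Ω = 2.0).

R_n/Ω ≈ 79.3 kN

E55XX → F_EXX = 550 MPa.
Effective throat t_e = 0.707 × 4 = 2.828 mm.
Total length L = 170 mm; A_we = 2.828 × 170 = 480.8 mm².
F_nw = 0.6 F_EXX = 0.6 × 550 = 330 MPa.
R_n = 330 × 480.8 × 10⁻³ = 158.7 kN; R_n/Ω = 158.7/2.0 = 79.33 kN.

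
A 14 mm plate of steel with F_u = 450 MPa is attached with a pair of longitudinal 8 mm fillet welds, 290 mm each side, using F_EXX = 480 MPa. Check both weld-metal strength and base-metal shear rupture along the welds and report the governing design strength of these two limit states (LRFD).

φR_n ≈ 709 kN (weld metal governs)

t_e = 0.707 × 8 = 5.656 mm; L = 580 mm.
Weld metal: φR_n = 0.75 × 0.6 × 480 × 5.656 × 580 × 10⁻³ = 708.6 kN.
Base metal (shear rupture): φR_n = 0.75 × 0.6 × 450 × 14 × 580 × 10⁻³ = 1644 kN.
Governing: weld metal.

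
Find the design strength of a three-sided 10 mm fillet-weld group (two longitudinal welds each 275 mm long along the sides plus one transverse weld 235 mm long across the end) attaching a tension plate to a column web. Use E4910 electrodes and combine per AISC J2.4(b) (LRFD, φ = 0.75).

E49XX → F_EXX = 490 MPa.
t_e = 0.707 × 10 = 7.07 mm.
R_nwl = 0.6 × 490 × 7.07 × 550 × 10⁻³ = 1143 kN (longitudinal, 2 welds).
R_nwt = 0.6 × 490 × 7.07 × 235 × 10⁻³ = 488.5 kN (transverse, base value).
(i) R_nwl + R_nwt = 1632 kN; (ii) 0.85 R_nwl + 1.5 R_nwt = 1704 kN.
R_n = max = 1704 kN [governs: (ii)]; φR_n = 1278 kN.

φR_n ≈ 1280 kN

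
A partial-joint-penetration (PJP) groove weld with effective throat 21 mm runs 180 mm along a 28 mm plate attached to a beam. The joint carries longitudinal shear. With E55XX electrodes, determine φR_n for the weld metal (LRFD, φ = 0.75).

E55XX → F_EXX = 550 MPa.
Effective throat (given) t_e = 21 mm.
A_we = 21 × 180 = 3780 mm².
F_nw = 0.6 F_EXX = 330 MPa.
φR_n = 0.75 × 330 × 3780 × 10⁻³ = 935.6 kN.

φR_n ≈ 936 kN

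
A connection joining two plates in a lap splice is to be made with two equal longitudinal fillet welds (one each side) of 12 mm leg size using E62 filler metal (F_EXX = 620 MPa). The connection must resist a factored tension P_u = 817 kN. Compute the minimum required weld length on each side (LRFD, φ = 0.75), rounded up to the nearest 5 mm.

L = 175 mm on each side

Throat t_e = 0.707 × 12 = 8.484 mm.
φr_n = 0.75 × 0.6 × 620 × 8.484 × 10⁻³ = 2.367 kN/mm.
L_req = P_u / φr_n = 817 / 2.367 = 345.2 mm total.
Per side: 345.2 / 2 = 172.6 mm.
Round up → use L = 175 mm on each side.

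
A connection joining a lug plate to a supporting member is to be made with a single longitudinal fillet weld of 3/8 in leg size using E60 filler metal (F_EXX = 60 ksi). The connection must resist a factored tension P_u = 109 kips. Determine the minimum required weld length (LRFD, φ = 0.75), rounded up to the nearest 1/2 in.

Throat t_e = 0.707 × 0.375 = 0.2651 in.
φr_n = 0.75 × 0.6 × 60 × 0.2651 = 7.158 kips/in.
L_req = P_u / φr_n = 109 / 7.158 = 15.23 in total.
Round up → use L = 15.5 in.

L = 15.5 in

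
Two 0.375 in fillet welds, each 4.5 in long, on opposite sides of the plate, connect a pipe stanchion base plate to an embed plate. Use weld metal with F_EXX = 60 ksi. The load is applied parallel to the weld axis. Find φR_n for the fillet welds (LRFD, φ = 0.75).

φR_n ≈ 64.4 kip

Effective throat t_e = 0.707 × 0.375 = 0.2651 in.
Total length L = 9 in; A_we = 0.2651 × 9 = 2.386 in².
F_nw = 0.6 F_EXX = 0.6 × 60 = 36 ksi.
φR_n = 0.75 × 36 × 2.386 = 64.43 kip.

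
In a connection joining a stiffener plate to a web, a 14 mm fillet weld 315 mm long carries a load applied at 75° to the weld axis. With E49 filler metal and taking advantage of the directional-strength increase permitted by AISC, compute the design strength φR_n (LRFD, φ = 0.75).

φR_n ≈ 1010 kN

E49XX → F_EXX = 490 MPa.
t_e = 0.707 × 14 = 9.898 mm; A_we = 9.898 × 315 = 3118 mm².
Directional factor: 1.0 + 0.5 sin^1.5(75°) = 1.475.
F_nw = 0.6 × 490 × 1.475 = 433.6 MPa.
φR_n = 0.75 × 433.6 × 3118 × 10⁻³ = 1014 kN.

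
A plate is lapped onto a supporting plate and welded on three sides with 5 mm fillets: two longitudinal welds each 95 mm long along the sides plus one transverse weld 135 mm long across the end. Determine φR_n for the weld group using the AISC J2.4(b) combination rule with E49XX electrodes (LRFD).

φR_n ≈ 284 kN

E49XX → F_EXX = 490 MPa.
t_e = 0.707 × 5 = 3.535 mm.
R_nwl = 0.6 × 490 × 3.535 × 190 × 10⁻³ = 197.5 kN (longitudinal, 2 welds).
R_nwt = 0.6 × 490 × 3.535 × 135 × 10⁻³ = 140.3 kN (transverse, base value).
(i) R_nwl + R_nwt = 337.8 kN; (ii) 0.85 R_nwl + 1.5 R_nwt = 378.3 kN.
R_n = max = 378.3 kN [governs: (ii)]; φR_n = 283.7 kN.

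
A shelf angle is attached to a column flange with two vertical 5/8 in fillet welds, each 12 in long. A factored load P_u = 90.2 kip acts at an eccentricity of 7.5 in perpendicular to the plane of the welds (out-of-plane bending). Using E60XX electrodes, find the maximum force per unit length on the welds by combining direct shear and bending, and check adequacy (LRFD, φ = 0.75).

E60XX → F_EXX = 60 ksi.
L_w = 2 × 12 = 24 in; section modulus (unit throat) S = 2 × L²/6 = 48 in².
Direct shear f_v = P/L_w = 90.2/24 = 3.758 kip/in.
Moment M = P × e = 90.2 × 7.5 = 676.5 kip·in; bending f_b = M/S = 14.09 kip/in.
f_max = √(f_v² + f_b²) = √(3.758² + 14.09²) = 14.59 kip/in.
φr_n = 0.75 × 0.6 × 60 × (0.707 × 0.625) = 11.93 kip/in → NOT adequate.

f_max ≈ 14.6 kip/in; NOT adequate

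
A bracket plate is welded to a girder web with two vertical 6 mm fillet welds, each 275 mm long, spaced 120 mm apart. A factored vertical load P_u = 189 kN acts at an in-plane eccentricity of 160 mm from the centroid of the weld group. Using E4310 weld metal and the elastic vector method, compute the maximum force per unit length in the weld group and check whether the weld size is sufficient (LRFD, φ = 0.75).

f_max ≈ 1020 N/mm; NOT adequate

E43XX → F_EXX = 430 MPa.
Total weld length L_w = 550 mm. Treat welds as unit-width lines.
Polar moment about centroid: J = 2[d³/12 + d(b/2)²] = 2[275³/12 + 275×60²] = 5446000 mm³.
Direct shear f_v = P/L_w = 189×10³ / 550 = 343.6 N/mm (vertical).
Torsion M = P·e = 189×10³ × 160 = 30240000 N·mm.
Critical point at (x, y) = (60, 137.5) from centroid. f_tx = M·y/J = 763.5 N/mm; f_ty = M·x/J = 333.2 N/mm.
Resultant f_max = √[f_tx² + (f_v + f_ty)²] = √[763.5² + (343.6 + 333.2)²] = 1020 N/mm.
Capacity per unit length: φr_n = 0.75 × 0.6 × 430 × (0.707 × 6) = 820.8 N/mm.
1020 > 820.8 → NOT adequate.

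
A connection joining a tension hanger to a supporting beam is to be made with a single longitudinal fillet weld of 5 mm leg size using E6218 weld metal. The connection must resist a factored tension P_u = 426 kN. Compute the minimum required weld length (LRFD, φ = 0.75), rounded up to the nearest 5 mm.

E62XX → F_EXX = 620 MPa.
Throat t_e = 0.707 × 5 = 3.535 mm.
φr_n = 0.75 × 0.6 × 620 × 3.535 × 10⁻³ = 0.9863 kN/mm.
L_req = P_u / φr_n = 426 / 0.9863 = 431.9 mm total.
Round up → use L = 435 mm.

L = 435 mm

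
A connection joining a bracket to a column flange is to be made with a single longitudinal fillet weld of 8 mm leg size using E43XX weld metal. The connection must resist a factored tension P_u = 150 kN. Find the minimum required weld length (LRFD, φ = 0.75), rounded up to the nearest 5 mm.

L = 140 mm

E43XX → F_EXX = 430 MPa.
Throat t_e = 0.707 × 8 = 5.656 mm.
φr_n = 0.75 × 0.6 × 430 × 5.656 × 10⁻³ = 1.094 kN/mm.
L_req = P_u / φr_n = 150 / 1.094 = 137.1 mm total.
Round up → use L = 140 mm.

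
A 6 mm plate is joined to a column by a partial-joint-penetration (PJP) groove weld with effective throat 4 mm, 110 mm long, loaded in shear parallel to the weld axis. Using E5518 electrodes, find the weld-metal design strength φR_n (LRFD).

E55XX → F_EXX = 550 MPa.
Effective throat (given) t_e = 4 mm.
A_we = 4 × 110 = 440 mm².
F_nw = 0.6 F_EXX = 330 MPa.
φR_n = 0.75 × 330 × 440 × 10⁻³ = 108.9 kN.

φR_n ≈ 109 kN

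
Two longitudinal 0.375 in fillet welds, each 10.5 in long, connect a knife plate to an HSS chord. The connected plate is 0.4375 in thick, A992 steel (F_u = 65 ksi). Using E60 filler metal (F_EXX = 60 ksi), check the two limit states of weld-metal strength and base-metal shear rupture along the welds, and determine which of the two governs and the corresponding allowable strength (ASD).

R_n/Ω ≈ 100 kip (weld metal governs)

t_e = 0.707 × 0.375 = 0.2651 in; L = 21 in.
Weld metal: R_n/Ω = (1/2.0) × 0.6 × 60 × 0.2651 × 21 = 100.2 kip.
Base metal (shear rupture): R_n/Ω = (1/2.0) × 0.6 × 65 × 0.4375 × 21 = 179.2 kip.
Governing: weld metal.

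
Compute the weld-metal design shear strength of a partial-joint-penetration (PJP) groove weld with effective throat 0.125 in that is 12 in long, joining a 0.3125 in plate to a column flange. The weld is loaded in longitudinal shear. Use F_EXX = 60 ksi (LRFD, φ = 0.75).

φR_n ≈ 40.5 kip

Effective throat (given) t_e = 0.125 in.
A_we = 0.125 × 12 = 1.5 in².
F_nw = 0.6 F_EXX = 36 ksi.
φR_n = 0.75 × 36 × 1.5 = 40.5 kip.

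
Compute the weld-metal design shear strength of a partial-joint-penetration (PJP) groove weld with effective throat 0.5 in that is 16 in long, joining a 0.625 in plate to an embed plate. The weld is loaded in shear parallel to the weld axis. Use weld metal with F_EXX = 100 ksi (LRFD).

φR_n ≈ 360 kip

Effective throat (given) t_e = 0.5 in.
A_we = 0.5 × 16 = 8 in².
F_nw = 0.6 F_EXX = 60 ksi.
φR_n = 0.75 × 60 × 8 = 360 kip.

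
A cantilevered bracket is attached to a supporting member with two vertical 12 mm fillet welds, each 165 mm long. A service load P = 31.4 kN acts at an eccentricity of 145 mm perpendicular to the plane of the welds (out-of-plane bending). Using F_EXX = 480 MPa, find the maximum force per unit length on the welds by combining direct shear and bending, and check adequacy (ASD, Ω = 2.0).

f_max ≈ 511 N/mm; adequate

L_w = 2 × 165 = 330 mm; section modulus (unit throat) S = 2 × L²/6 = 9075 mm².
Direct shear f_v = P/L_w = 31.4×10³/330 = 95.15 N/mm.
Moment M = P × e = 31.4×10³ × 145 = 4553000 N·mm; bending f_b = M/S = 501.7 N/mm.
f_max = √(f_v² + f_b²) = √(95.15² + 501.7²) = 510.7 N/mm.
r_n/Ω = (1/2.0) × 0.6 × 480 × (0.707 × 12) = 1222 N/mm → adequate.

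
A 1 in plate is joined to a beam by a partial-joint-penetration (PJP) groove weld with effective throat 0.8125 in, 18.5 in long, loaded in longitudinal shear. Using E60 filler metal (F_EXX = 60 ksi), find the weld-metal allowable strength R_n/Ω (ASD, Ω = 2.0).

Effective throat (given) t_e = 0.8125 in.
A_we = 0.8125 × 18.5 = 15.03 in².
F_nw = 0.6 F_EXX = 36 ksi.
R_n/Ω = (36 × 15.03) / 2.0 = 270.6 kips.

R_n/Ω ≈ 271 kips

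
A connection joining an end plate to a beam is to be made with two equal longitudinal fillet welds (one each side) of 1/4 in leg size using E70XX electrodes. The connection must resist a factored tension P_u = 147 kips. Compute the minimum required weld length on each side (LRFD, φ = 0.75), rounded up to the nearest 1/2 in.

L = 13.5 in on each side

E70XX → F_EXX = 70 ksi.
Throat t_e = 0.707 × 0.25 = 0.1767 in.
φr_n = 0.75 × 0.6 × 70 × 0.1767 = 5.568 kips/in.
L_req = P_u / φr_n = 147 / 5.568 = 26.4 in total.
Per side: 26.4 / 2 = 13.2 in.
Round up → use L = 13.5 in on each side.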